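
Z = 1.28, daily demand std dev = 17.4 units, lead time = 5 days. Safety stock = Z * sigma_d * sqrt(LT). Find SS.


Formula: SS = z * sigma_d * sqrt(LT)
sqrt(LT) = sqrt(5) = 2.2361
SS = 1.28 * 17.4 * 2.2361
SS = 49.8 units

49.8 units


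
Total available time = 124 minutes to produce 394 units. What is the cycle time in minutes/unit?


Formula: CT = Available Time / Number of Units
CT = 124 min / 394 units
CT = 0.31 min/unit

0.31 min/unit


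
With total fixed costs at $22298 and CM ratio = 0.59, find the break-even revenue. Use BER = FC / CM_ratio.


Formula: BER = Fixed Costs / Contribution Margin Ratio
BER = $22298 / 0.59
BER = $37793.22 (to the nearest cent)

$37793.22


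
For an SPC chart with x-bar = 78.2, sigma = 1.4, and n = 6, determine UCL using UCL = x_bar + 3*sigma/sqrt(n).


UCL = 78.2 + 3 * 1.4 / sqrt(6)

79.91


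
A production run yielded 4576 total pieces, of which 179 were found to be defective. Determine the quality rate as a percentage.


Formula: Quality Rate = Good Pieces / Total Pieces * 100
Good pieces = 4576 - 179 = 4397
QR = 4397 / 4576 * 100 = 96.1%

96.1%


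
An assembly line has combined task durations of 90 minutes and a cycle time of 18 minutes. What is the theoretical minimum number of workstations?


Formula: N_min = ceil(Sum of Task Times / Cycle Time)
N_min = ceil(90 min / 18 min) = ceil(5.0)
N_min = 5 stations

5


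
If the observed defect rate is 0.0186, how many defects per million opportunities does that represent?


DPMO = defect_rate * 1000000 = 0.0186 * 1000000

18600


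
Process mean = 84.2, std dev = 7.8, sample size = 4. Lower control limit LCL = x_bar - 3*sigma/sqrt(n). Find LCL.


LCL = 84.2 - 3 * 7.8 / sqrt(4)

72.5


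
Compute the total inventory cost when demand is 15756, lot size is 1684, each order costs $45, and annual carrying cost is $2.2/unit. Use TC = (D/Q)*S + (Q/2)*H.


TC = 15756/1684 * 45 + 1684/2 * 2.2

$2273.43


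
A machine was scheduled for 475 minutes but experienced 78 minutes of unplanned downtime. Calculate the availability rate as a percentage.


Formula: Availability = (Planned Time - Downtime) / Planned Time * 100
Uptime = 475 - 78 = 397 min
Availability = 397 / 475 * 100 = 83.6%

83.6%


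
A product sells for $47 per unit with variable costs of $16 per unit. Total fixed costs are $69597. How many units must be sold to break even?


Formula: BEQ = Fixed Costs / (Price - Variable Cost)
Contribution margin = $47 - $16 = $31/unit
BEQ = ceil($69597 / $31/unit) = ceil(2245.06) = 2246 units

2246 units


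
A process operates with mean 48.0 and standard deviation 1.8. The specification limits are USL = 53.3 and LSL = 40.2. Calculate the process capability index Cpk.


Cpu = (53.3 - 48.0) / (3 * 1.8) = 0.98
Cpl = (48.0 - 40.2) / (3 * 1.8) = 1.44
Cpk = min(0.98, 1.44) = 0.98

0.98


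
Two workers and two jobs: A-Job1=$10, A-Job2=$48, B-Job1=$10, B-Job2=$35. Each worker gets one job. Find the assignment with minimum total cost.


Option 1: A->1 + B->2 = $10 + $35 = $45
Option 2: A->2 + B->1 = $48 + $10 = $58
Min cost = min($45, $58) = $45

$45


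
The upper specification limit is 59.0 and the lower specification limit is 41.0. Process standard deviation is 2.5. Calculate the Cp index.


Cp = (59.0 - 41.0) / (6 * 2.5)

1.2


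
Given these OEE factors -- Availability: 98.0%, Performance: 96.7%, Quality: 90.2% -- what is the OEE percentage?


Formula: OEE = Availability * Performance * Quality / 10000
A * P = 98.0% * 96.7% / 100 = 94.77%
OEE = 94.77% * 90.2% / 100 = 85.5%

85.5%


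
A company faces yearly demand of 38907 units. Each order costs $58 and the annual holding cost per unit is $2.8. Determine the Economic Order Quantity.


Formula: EOQ = sqrt(2 * D * S / H)
Numerator: 2 * 38907 * 58 = 4513212
2DS/H = 4513212 / 2.8 = 1611861.4
EOQ = sqrt(1611861.4) = 1269.6 units

1269.6 units


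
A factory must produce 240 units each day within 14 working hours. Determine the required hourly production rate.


Formula: Production Rate = Daily Demand / Available Hours
Rate = 240 units/day / 14 hours/day
Rate = 17.1 units/hour

17.1 units/hour


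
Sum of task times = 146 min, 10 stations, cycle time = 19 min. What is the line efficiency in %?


Formula: Efficiency = Sum of Task Times / (N_stations * CT) * 100
Total station capacity = 10 stations * 19 min = 190 min
Efficiency = 146 / 190 * 100 = 76.8%

76.8%


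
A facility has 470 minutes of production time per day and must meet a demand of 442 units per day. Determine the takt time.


Formula: Takt Time = Available Production Time / Customer Demand
Takt = 470 min/day / 442 units/day
Takt = 1.06 min/unit

1.06 min/unit


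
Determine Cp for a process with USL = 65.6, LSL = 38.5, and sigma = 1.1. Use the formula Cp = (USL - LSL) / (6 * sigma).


Cp = (65.6 - 38.5) / (6 * 1.1)

4.11


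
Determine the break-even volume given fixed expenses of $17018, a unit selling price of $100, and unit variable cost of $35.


Formula: BEQ = Fixed Costs / (Price - Variable Cost)
Contribution margin = $100 - $35 = $65/unit
BEQ = ceil($17018 / $65/unit) = ceil(261.82) = 262 units

262 units


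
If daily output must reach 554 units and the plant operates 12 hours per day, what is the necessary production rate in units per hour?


Formula: Production Rate = Daily Demand / Available Hours
Rate = 554 units/day / 12 hours/day
Rate = 46.2 units/hour

46.2 units/hour


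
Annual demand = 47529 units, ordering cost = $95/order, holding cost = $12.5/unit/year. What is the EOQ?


Formula: EOQ = sqrt(2 * D * S / H)
Numerator: 2 * 47529 * 95 = 9030510
2DS/H = 9030510 / 12.5 = 722440.8
EOQ = sqrt(722440.8) = 850.0 units

850.0 units


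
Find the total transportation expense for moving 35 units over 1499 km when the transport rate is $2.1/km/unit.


TC = dist * cost * units = 1499 * 2.1 * 35 = $110176.50

$110176.50


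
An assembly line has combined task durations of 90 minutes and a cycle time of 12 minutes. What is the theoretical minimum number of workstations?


Formula: N_min = ceil(Sum of Task Times / Cycle Time)
N_min = ceil(90 min / 12 min) = ceil(7.5)
N_min = 8 stations

8


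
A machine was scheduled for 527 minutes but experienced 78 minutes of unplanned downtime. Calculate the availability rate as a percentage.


Formula: Availability = (Planned Time - Downtime) / Planned Time * 100
Uptime = 527 - 78 = 449 min
Availability = 449 / 527 * 100 = 85.2%

85.2%


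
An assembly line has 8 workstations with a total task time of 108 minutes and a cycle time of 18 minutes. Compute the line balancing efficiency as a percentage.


Formula: Efficiency = Sum of Task Times / (N_stations * CT) * 100
Total station capacity = 8 stations * 18 min = 144 min
Efficiency = 108 / 144 * 100 = 75.0%

75.0%


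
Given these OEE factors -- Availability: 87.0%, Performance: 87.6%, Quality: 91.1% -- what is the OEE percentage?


Formula: OEE = Availability * Performance * Quality / 10000
A * P = 87.0% * 87.6% / 100 = 76.21%
OEE = 76.21% * 91.1% / 100 = 69.4%

69.4%


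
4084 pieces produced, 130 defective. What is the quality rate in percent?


Formula: Quality Rate = Good Pieces / Total Pieces * 100
Good pieces = 4084 - 130 = 3954
QR = 3954 / 4084 * 100 = 96.8%

96.8%


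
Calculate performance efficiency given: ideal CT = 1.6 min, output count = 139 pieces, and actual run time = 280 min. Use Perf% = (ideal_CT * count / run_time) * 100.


Formula: Performance = (Ideal CT * Total Count) / Run Time * 100
Ideal output time = 1.6 * 139 = 222.4 min
Performance = 222.4 / 280 * 100 = 79.4%

79.4%


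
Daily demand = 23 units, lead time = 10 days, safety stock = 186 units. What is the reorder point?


Formula: ROP = (Daily Demand * Lead Time) + Safety Stock
Demand during lead time = 23 * 10 = 230 units
ROP = 230 + 186 = 416 units

416 units


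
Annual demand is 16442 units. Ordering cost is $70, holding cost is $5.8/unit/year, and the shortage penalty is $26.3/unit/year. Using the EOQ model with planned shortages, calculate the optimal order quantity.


Formula: EOQ* = sqrt(2DS/H) * sqrt((H+P)/P)
Base EOQ = sqrt(2*16442*70/5.8) = 629.98 units
Correction = sqrt((5.8+26.3)/26.3) = 1.10478
EOQ* = 629.98 * 1.10478 = 696.0 units

696.0 units


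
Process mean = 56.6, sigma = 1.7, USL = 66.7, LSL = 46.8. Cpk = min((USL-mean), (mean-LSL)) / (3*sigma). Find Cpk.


Cpu = (66.7 - 56.6) / (3 * 1.7) = 1.98
Cpl = (56.6 - 46.8) / (3 * 1.7) = 1.92
Cpk = min(1.98, 1.92) = 1.92

1.92


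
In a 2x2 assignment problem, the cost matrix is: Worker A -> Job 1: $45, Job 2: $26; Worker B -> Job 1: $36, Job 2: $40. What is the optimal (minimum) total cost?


Option 1: A->1 + B->2 = $45 + $40 = $85
Option 2: A->2 + B->1 = $26 + $36 = $62
Min cost = min($85, $62) = $62

$62


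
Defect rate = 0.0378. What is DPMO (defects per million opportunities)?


DPMO = defect_rate * 1000000 = 0.0378 * 1000000

37800


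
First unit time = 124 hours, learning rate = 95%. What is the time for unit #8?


Formula: T_n = T_1 * (learning_rate)^(log2(n)) where learning_rate = rate/100
Doublings = log2(8) = 3
T_n = 124 * 0.95^3
T_n = 124 * 0.8574 = 106.3 hours

106.3 hours


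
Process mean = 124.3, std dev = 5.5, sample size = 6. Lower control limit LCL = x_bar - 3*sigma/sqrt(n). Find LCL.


LCL = 124.3 - 3 * 5.5 / sqrt(6)

117.56


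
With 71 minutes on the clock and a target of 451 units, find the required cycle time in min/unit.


Formula: CT = Available Time / Number of Units
CT = 71 min / 451 units
CT = 0.16 min/unit

0.16 min/unit


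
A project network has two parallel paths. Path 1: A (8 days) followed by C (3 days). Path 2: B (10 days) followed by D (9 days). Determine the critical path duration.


Path 1 = 8 + 3 = 11 days
Path 2 = 10 + 9 = 19 days
Duration = max(11, 19) = 19 days

19 days


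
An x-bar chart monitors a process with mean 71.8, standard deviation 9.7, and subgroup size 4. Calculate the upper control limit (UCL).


UCL = 71.8 + 3 * 9.7 / sqrt(4)

86.35


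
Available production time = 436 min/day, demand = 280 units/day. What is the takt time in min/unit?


Formula: Takt Time = Available Production Time / Customer Demand
Takt = 436 min/day / 280 units/day
Takt = 1.56 min/unit

1.56 min/unit


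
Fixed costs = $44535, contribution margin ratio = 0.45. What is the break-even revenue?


Formula: BER = Fixed Costs / Contribution Margin Ratio
BER = $44535 / 0.45
BER = $98966.67 (to the nearest cent)

$98966.67


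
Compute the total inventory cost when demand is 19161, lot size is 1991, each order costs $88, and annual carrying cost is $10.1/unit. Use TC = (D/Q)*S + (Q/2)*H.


TC = 19161/1991 * 88 + 1991/2 * 10.1

$10901.45


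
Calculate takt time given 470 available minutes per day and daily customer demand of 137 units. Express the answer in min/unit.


Formula: Takt Time = Available Production Time / Customer Demand
Takt = 470 min/day / 137 units/day
Takt = 3.43 min/unit

3.43 min/unit


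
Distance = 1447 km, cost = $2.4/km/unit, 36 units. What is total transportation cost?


TC = dist * cost * units = 1447 * 2.4 * 36 = $125020.80

$125020.80


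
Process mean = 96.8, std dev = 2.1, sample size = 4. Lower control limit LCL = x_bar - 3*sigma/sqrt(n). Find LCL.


LCL = 96.8 - 3 * 2.1 / sqrt(4)

93.65


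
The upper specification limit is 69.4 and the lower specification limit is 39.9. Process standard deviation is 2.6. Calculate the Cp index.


Cp = (69.4 - 39.9) / (6 * 2.6)

1.89


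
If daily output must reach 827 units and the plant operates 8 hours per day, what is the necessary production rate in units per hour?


Formula: Production Rate = Daily Demand / Available Hours
Rate = 827 units/day / 8 hours/day
Rate = 103.4 units/hour

103.4 units/hour


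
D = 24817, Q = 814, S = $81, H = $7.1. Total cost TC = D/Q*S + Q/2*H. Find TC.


TC = 24817/814 * 81 + 814/2 * 7.1

$5359.20


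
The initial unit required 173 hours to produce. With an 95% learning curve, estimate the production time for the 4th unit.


Formula: T_n = T_1 * (learning_rate)^(log2(n)) where learning_rate = rate/100
Doublings = log2(4) = 2
T_n = 173 * 0.95^2
T_n = 173 * 0.9025 = 156.1 hours

156.1 hours


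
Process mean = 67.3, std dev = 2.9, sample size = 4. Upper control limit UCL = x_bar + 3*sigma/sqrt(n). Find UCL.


UCL = 67.3 + 3 * 2.9 / sqrt(4)

71.65


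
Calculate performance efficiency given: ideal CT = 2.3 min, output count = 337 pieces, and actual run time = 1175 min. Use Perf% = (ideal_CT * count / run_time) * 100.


Formula: Performance = (Ideal CT * Total Count) / Run Time * 100
Ideal output time = 2.3 * 337 = 775.1 min
Performance = 775.1 / 1175 * 100 = 66.0%

66.0%


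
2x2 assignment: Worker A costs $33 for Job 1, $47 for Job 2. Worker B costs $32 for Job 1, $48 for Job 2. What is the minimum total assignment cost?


Option 1: A->1 + B->2 = $33 + $48 = $81
Option 2: A->2 + B->1 = $47 + $32 = $79
Min cost = min($81, $79) = $79

$79


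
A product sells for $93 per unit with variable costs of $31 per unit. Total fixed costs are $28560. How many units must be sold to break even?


Formula: BEQ = Fixed Costs / (Price - Variable Cost)
Contribution margin = $93 - $31 = $62/unit
BEQ = ceil($28560 / $62/unit) = ceil(460.65) = 461 units

461 units


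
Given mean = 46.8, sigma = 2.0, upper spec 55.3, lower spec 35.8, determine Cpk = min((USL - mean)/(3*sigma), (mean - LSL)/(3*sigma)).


Cpu = (55.3 - 46.8) / (3 * 2.0) = 1.42
Cpl = (46.8 - 35.8) / (3 * 2.0) = 1.83
Cpk = min(1.42, 1.83) = 1.42

1.42


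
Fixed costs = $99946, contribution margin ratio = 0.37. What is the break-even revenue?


Formula: BER = Fixed Costs / Contribution Margin Ratio
BER = $99946 / 0.37
BER = $270124.32 (to the nearest cent)

$270124.32


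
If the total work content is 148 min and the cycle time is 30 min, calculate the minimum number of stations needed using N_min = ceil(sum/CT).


Formula: N_min = ceil(Sum of Task Times / Cycle Time)
N_min = ceil(148 min / 30 min) = ceil(4.9333)
N_min = 5 stations

5


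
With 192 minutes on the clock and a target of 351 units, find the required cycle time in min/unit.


Formula: CT = Available Time / Number of Units
CT = 192 min / 351 units
CT = 0.55 min/unit

0.55 min/unit


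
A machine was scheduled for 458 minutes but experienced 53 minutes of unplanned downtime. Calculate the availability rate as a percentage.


Formula: Availability = (Planned Time - Downtime) / Planned Time * 100
Uptime = 458 - 53 = 405 min
Availability = 405 / 458 * 100 = 88.4%

88.4%


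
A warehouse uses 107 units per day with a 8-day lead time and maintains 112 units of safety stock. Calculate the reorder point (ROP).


Formula: ROP = (Daily Demand * Lead Time) + Safety Stock
Demand during lead time = 107 * 8 = 856 units
ROP = 856 + 112 = 968 units

968 units


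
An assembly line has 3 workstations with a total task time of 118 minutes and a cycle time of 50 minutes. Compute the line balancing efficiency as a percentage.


Formula: Efficiency = Sum of Task Times / (N_stations * CT) * 100
Total station capacity = 3 stations * 50 min = 150 min
Efficiency = 118 / 150 * 100 = 78.7%

78.7%


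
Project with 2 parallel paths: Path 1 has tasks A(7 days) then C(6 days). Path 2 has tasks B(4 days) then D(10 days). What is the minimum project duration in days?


Path 1 = 7 + 6 = 13 days
Path 2 = 4 + 10 = 14 days
Duration = max(13, 14) = 14 days

14 days


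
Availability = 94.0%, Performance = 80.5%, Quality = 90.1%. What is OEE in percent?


Formula: OEE = Availability * Performance * Quality / 10000
A * P = 94.0% * 80.5% / 100 = 75.67%
OEE = 75.67% * 90.1% / 100 = 68.2%

68.2%


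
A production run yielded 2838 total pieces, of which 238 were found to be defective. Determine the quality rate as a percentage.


Formula: Quality Rate = Good Pieces / Total Pieces * 100
Good pieces = 2838 - 238 = 2600
QR = 2600 / 2838 * 100 = 91.6%

91.6%


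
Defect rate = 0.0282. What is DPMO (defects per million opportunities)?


DPMO = defect_rate * 1000000 = 0.0282 * 1000000

28200


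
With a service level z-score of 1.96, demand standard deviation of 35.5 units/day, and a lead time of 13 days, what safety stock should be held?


Formula: SS = z * sigma_d * sqrt(LT)
sqrt(LT) = sqrt(13) = 3.6056
SS = 1.96 * 35.5 * 3.6056
SS = 250.9 units

250.9 units


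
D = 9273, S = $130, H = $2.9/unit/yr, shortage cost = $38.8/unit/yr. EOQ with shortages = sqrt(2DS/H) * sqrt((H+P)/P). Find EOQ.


Formula: EOQ* = sqrt(2DS/H) * sqrt((H+P)/P)
Base EOQ = sqrt(2*9273*130/2.9) = 911.8 units
Correction = sqrt((2.9+38.8)/38.8) = 1.0367
EOQ* = 911.8 * 1.0367 = 945.3 units

945.3 units


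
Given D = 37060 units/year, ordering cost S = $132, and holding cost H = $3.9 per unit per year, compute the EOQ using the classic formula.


Formula: EOQ = sqrt(2 * D * S / H)
Numerator: 2 * 37060 * 132 = 9783840
2DS/H = 9783840 / 3.9 = 2508676.9
EOQ = sqrt(2508676.9) = 1583.9 units

1583.9 units


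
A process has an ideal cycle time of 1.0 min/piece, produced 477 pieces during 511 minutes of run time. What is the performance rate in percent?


Formula: Performance = (Ideal CT * Total Count) / Run Time * 100
Ideal output time = 1.0 * 477 = 477.0 min
Performance = 477.0 / 511 * 100 = 93.3%

93.3%


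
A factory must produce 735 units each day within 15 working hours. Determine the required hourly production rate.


Formula: Production Rate = Daily Demand / Available Hours
Rate = 735 units/day / 15 hours/day
Rate = 49.0 units/hour

49.0 units/hour


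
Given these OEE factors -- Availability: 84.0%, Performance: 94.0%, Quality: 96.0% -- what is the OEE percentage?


Formula: OEE = Availability * Performance * Quality / 10000
A * P = 84.0% * 94.0% / 100 = 78.96%
OEE = 78.96% * 96.0% / 100 = 75.8%

75.8%


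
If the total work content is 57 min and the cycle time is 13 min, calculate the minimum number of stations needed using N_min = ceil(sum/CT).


Formula: N_min = ceil(Sum of Task Times / Cycle Time)
N_min = ceil(57 min / 13 min) = ceil(4.3846)
N_min = 5 stations

5


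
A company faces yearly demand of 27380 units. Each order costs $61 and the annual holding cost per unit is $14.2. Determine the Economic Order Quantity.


Formula: EOQ = sqrt(2 * D * S / H)
Numerator: 2 * 27380 * 61 = 3340360
2DS/H = 3340360 / 14.2 = 235236.6
EOQ = sqrt(235236.6) = 485.0 units

485.0 units


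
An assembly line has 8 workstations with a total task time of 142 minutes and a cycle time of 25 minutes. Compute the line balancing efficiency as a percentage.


Formula: Efficiency = Sum of Task Times / (N_stations * CT) * 100
Total station capacity = 8 stations * 25 min = 200 min
Efficiency = 142 / 200 * 100 = 71.0%

71.0%


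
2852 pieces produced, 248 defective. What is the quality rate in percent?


Formula: Quality Rate = Good Pieces / Total Pieces * 100
Good pieces = 2852 - 248 = 2604
QR = 2604 / 2852 * 100 = 91.3%

91.3%


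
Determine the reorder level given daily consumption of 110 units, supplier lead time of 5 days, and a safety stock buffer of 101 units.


Formula: ROP = (Daily Demand * Lead Time) + Safety Stock
Demand during lead time = 110 * 5 = 550 units
ROP = 550 + 101 = 651 units

651 units


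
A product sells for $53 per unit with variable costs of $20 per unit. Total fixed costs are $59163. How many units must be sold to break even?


Formula: BEQ = Fixed Costs / (Price - Variable Cost)
Contribution margin = $53 - $20 = $33/unit
BEQ = ceil($59163 / $33/unit) = ceil(1792.82) = 1793 units

1793 units


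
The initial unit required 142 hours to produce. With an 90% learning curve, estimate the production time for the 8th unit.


Formula: T_n = T_1 * (learning_rate)^(log2(n)) where learning_rate = rate/100
Doublings = log2(8) = 3
T_n = 142 * 0.9^3
T_n = 142 * 0.729 = 103.5 hours

103.5 hours


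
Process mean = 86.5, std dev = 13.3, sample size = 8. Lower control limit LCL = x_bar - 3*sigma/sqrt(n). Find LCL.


LCL = 86.5 - 3 * 13.3 / sqrt(8)

72.39


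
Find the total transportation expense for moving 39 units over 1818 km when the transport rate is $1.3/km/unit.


TC = dist * cost * units = 1818 * 1.3 * 39 = $92172.60

$92172.60


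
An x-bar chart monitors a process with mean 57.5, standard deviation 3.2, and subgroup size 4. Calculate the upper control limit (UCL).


UCL = 57.5 + 3 * 3.2 / sqrt(4)

62.3


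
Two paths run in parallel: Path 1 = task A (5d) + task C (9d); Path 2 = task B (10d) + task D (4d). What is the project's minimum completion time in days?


Path 1 = 5 + 9 = 14 days
Path 2 = 10 + 4 = 14 days
Duration = max(14, 14) = 14 days

14 days


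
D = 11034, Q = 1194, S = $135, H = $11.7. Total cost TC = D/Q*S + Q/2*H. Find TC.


TC = 11034/1194 * 135 + 1194/2 * 11.7

$8232.46


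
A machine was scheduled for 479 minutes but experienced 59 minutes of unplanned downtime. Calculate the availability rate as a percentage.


Formula: Availability = (Planned Time - Downtime) / Planned Time * 100
Uptime = 479 - 59 = 420 min
Availability = 420 / 479 * 100 = 87.7%

87.7%


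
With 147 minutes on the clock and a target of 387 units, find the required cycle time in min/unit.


Formula: CT = Available Time / Number of Units
CT = 147 min / 387 units
CT = 0.38 min/unit

0.38 min/unit


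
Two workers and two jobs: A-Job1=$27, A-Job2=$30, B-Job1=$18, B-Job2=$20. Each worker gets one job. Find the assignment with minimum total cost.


Option 1: A->1 + B->2 = $27 + $20 = $47
Option 2: A->2 + B->1 = $30 + $18 = $48
Min cost = min($47, $48) = $47

$47


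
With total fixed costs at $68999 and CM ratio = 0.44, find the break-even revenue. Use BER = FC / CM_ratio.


Formula: BER = Fixed Costs / Contribution Margin Ratio
BER = $68999 / 0.44
BER = $156815.91 (to the nearest cent)

$156815.91


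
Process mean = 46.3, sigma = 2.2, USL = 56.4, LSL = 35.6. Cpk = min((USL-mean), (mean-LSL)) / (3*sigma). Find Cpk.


Cpu = (56.4 - 46.3) / (3 * 2.2) = 1.53
Cpl = (46.3 - 35.6) / (3 * 2.2) = 1.62
Cpk = min(1.53, 1.62) = 1.53

1.53


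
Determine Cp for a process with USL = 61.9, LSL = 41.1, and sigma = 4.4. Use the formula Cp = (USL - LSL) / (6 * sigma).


Cp = (61.9 - 41.1) / (6 * 4.4)

0.79


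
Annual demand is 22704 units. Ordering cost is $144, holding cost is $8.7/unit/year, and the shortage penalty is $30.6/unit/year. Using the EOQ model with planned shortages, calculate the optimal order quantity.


Formula: EOQ* = sqrt(2DS/H) * sqrt((H+P)/P)
Base EOQ = sqrt(2*22704*144/8.7) = 866.94 units
Correction = sqrt((8.7+30.6)/30.6) = 1.13328
EOQ* = 866.94 * 1.13328 = 982.5 units

982.5 units


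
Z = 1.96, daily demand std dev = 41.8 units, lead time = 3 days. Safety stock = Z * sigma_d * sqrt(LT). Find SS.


Formula: SS = z * sigma_d * sqrt(LT)
sqrt(LT) = sqrt(3) = 1.7321
SS = 1.96 * 41.8 * 1.7321
SS = 141.9 units

141.9 units


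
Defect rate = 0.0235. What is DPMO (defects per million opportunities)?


DPMO = defect_rate * 1000000 = 0.0235 * 1000000

23500


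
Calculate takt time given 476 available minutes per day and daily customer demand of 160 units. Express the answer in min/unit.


Formula: Takt Time = Available Production Time / Customer Demand
Takt = 476 min/day / 160 units/day
Takt = 2.98 min/unit

2.98 min/unit


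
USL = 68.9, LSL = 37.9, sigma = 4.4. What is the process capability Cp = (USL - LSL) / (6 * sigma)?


Cp = (68.9 - 37.9) / (6 * 4.4)

1.17


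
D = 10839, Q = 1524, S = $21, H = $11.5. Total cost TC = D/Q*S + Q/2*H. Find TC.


TC = 10839/1524 * 21 + 1524/2 * 11.5

$8912.36


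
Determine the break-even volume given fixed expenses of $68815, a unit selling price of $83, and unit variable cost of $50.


Formula: BEQ = Fixed Costs / (Price - Variable Cost)
Contribution margin = $83 - $50 = $33/unit
BEQ = ceil($68815 / $33/unit) = ceil(2085.3) = 2086 units

2086 units


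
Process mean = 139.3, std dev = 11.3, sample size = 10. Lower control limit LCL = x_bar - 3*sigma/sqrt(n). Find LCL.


LCL = 139.3 - 3 * 11.3 / sqrt(10)

128.58


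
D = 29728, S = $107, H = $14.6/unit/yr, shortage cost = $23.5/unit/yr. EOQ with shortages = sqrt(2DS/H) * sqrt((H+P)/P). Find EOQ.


Formula: EOQ* = sqrt(2DS/H) * sqrt((H+P)/P)
Base EOQ = sqrt(2*29728*107/14.6) = 660.11 units
Correction = sqrt((14.6+23.5)/23.5) = 1.27329
EOQ* = 660.11 * 1.27329 = 840.5 units

840.5 units


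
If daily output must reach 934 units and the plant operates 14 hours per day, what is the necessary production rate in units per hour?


Formula: Production Rate = Daily Demand / Available Hours
Rate = 934 units/day / 14 hours/day
Rate = 66.7 units/hour

66.7 units/hour


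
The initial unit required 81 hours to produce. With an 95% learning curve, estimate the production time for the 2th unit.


Formula: T_n = T_1 * (learning_rate)^(log2(n)) where learning_rate = rate/100
Doublings = log2(2) = 1
T_n = 81 * 0.95^1
T_n = 81 * 0.95 = 77.0 hours

77.0 hours


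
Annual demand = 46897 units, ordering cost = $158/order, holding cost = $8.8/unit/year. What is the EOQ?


Formula: EOQ = sqrt(2 * D * S / H)
Numerator: 2 * 46897 * 158 = 14819452
2DS/H = 14819452 / 8.8 = 1684028.6
EOQ = sqrt(1684028.6) = 1297.7 units

1297.7 units


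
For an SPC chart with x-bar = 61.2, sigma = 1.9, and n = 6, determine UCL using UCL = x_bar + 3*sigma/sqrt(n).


UCL = 61.2 + 3 * 1.9 / sqrt(6)

63.53


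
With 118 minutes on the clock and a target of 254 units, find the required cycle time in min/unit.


Formula: CT = Available Time / Number of Units
CT = 118 min / 254 units
CT = 0.46 min/unit

0.46 min/unit


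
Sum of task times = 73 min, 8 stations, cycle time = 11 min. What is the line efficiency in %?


Formula: Efficiency = Sum of Task Times / (N_stations * CT) * 100
Total station capacity = 8 stations * 11 min = 88 min
Efficiency = 73 / 88 * 100 = 83.0%

83.0%


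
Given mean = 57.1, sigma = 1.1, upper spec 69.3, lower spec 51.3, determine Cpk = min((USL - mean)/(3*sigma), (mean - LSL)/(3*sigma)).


Cpu = (69.3 - 57.1) / (3 * 1.1) = 3.7
Cpl = (57.1 - 51.3) / (3 * 1.1) = 1.76
Cpk = min(3.7, 1.76) = 1.76

1.76


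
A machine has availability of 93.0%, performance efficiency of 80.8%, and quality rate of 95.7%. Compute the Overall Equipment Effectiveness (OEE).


Formula: OEE = Availability * Performance * Quality / 10000
A * P = 93.0% * 80.8% / 100 = 75.14%
OEE = 75.14% * 95.7% / 100 = 71.9%

71.9%


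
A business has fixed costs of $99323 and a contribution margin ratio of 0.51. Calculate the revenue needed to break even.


Formula: BER = Fixed Costs / Contribution Margin Ratio
BER = $99323 / 0.51
BER = $194750.98 (to the nearest cent)

$194750.98


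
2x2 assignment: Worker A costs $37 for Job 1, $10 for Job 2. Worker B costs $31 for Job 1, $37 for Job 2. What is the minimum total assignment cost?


Option 1: A->1 + B->2 = $37 + $37 = $74
Option 2: A->2 + B->1 = $10 + $31 = $41
Min cost = min($74, $41) = $41

$41


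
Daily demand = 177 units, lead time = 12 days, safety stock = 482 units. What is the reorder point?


Formula: ROP = (Daily Demand * Lead Time) + Safety Stock
Demand during lead time = 177 * 12 = 2124 units
ROP = 2124 + 482 = 2606 units

2606 units


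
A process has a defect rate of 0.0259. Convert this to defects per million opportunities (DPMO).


DPMO = defect_rate * 1000000 = 0.0259 * 1000000

25900


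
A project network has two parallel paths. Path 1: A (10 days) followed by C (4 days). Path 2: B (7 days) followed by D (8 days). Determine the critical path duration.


Path 1 = 10 + 4 = 14 days
Path 2 = 7 + 8 = 15 days
Duration = max(14, 15) = 15 days

15 days


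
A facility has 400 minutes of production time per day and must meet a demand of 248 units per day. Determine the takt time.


Formula: Takt Time = Available Production Time / Customer Demand
Takt = 400 min/day / 248 units/day
Takt = 1.61 min/unit

1.61 min/unit


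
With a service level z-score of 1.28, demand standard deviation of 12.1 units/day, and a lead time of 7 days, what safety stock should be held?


Formula: SS = z * sigma_d * sqrt(LT)
sqrt(LT) = sqrt(7) = 2.6458
SS = 1.28 * 12.1 * 2.6458
SS = 41.0 units

41.0 units


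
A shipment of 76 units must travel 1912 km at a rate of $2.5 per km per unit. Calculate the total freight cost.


TC = dist * cost * units = 1912 * 2.5 * 76 = $363280.00

$363280.00


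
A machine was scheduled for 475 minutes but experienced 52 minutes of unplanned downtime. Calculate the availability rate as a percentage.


Formula: Availability = (Planned Time - Downtime) / Planned Time * 100
Uptime = 475 - 52 = 423 min
Availability = 423 / 475 * 100 = 89.1%

89.1%


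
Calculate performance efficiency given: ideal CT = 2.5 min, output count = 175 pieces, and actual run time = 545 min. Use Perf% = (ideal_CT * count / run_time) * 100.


Formula: Performance = (Ideal CT * Total Count) / Run Time * 100
Ideal output time = 2.5 * 175 = 437.5 min
Performance = 437.5 / 545 * 100 = 80.3%

80.3%


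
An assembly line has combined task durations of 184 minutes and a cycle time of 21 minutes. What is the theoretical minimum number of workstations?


Formula: N_min = ceil(Sum of Task Times / Cycle Time)
N_min = ceil(184 min / 21 min) = ceil(8.7619)
N_min = 9 stations

9


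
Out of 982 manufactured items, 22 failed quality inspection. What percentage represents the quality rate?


Formula: Quality Rate = Good Pieces / Total Pieces * 100
Good pieces = 982 - 22 = 960
QR = 960 / 982 * 100 = 97.8%

97.8%


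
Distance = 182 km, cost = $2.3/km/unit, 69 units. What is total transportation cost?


TC = dist * cost * units = 182 * 2.3 * 69 = $28883.40

$28883.40


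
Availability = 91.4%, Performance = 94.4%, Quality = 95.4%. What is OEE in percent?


Formula: OEE = Availability * Performance * Quality / 10000
A * P = 91.4% * 94.4% / 100 = 86.28%
OEE = 86.28% * 95.4% / 100 = 82.3%

82.3%


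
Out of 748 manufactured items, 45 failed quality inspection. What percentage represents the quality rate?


Formula: Quality Rate = Good Pieces / Total Pieces * 100
Good pieces = 748 - 45 = 703
QR = 703 / 748 * 100 = 94.0%

94.0%


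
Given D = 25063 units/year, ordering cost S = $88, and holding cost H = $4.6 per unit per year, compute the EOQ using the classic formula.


Formula: EOQ = sqrt(2 * D * S / H)
Numerator: 2 * 25063 * 88 = 4411088
2DS/H = 4411088 / 4.6 = 958932.2
EOQ = sqrt(958932.2) = 979.3 units

979.3 units


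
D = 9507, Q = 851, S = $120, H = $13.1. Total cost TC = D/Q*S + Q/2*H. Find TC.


TC = 9507/851 * 120 + 851/2 * 13.1

$6914.64


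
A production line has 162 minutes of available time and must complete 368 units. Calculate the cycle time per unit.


Formula: CT = Available Time / Number of Units
CT = 162 min / 368 units
CT = 0.44 min/unit

0.44 min/unit


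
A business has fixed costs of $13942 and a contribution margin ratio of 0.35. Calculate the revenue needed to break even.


Formula: BER = Fixed Costs / Contribution Margin Ratio
BER = $13942 / 0.35
BER = $39834.29 (to the nearest cent)

$39834.29


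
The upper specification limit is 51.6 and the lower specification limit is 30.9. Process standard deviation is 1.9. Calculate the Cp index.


Cp = (51.6 - 30.9) / (6 * 1.9)

1.82


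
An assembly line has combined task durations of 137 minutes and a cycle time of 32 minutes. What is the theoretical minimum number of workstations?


Formula: N_min = ceil(Sum of Task Times / Cycle Time)
N_min = ceil(137 min / 32 min) = ceil(4.2812)
N_min = 5 stations

5


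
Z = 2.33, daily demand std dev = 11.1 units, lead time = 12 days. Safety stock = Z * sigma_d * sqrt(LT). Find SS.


Formula: SS = z * sigma_d * sqrt(LT)
sqrt(LT) = sqrt(12) = 3.4641
SS = 2.33 * 11.1 * 3.4641
SS = 89.6 units

89.6 units


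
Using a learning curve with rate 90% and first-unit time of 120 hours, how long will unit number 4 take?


Formula: T_n = T_1 * (learning_rate)^(log2(n)) where learning_rate = rate/100
Doublings = log2(4) = 2
T_n = 120 * 0.9^2
T_n = 120 * 0.81 = 97.2 hours

97.2 hours


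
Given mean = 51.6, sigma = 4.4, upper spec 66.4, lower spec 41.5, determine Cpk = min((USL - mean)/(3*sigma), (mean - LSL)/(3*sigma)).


Cpu = (66.4 - 51.6) / (3 * 4.4) = 1.12
Cpl = (51.6 - 41.5) / (3 * 4.4) = 0.77
Cpk = min(1.12, 0.77) = 0.77

0.77


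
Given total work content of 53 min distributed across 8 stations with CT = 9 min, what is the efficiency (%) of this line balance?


Formula: Efficiency = Sum of Task Times / (N_stations * CT) * 100
Total station capacity = 8 stations * 9 min = 72 min
Efficiency = 53 / 72 * 100 = 73.6%

73.6%


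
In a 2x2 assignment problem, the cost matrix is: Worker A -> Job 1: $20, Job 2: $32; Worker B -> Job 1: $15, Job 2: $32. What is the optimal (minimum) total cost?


Option 1: A->1 + B->2 = $20 + $32 = $52
Option 2: A->2 + B->1 = $32 + $15 = $47
Min cost = min($52, $47) = $47

$47


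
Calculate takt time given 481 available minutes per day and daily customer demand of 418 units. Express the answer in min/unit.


Formula: Takt Time = Available Production Time / Customer Demand
Takt = 481 min/day / 418 units/day
Takt = 1.15 min/unit

1.15 min/unit


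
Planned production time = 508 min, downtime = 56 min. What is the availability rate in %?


Formula: Availability = (Planned Time - Downtime) / Planned Time * 100
Uptime = 508 - 56 = 452 min
Availability = 452 / 508 * 100 = 89.0%

89.0%


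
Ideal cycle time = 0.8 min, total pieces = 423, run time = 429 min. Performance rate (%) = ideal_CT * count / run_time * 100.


Formula: Performance = (Ideal CT * Total Count) / Run Time * 100
Ideal output time = 0.8 * 423 = 338.4 min
Performance = 338.4 / 429 * 100 = 78.9%

78.9%


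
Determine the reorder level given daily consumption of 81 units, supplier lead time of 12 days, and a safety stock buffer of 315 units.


Formula: ROP = (Daily Demand * Lead Time) + Safety Stock
Demand during lead time = 81 * 12 = 972 units
ROP = 972 + 315 = 1287 units

1287 units


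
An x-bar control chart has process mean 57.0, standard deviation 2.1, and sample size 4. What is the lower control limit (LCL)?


LCL = 57.0 - 3 * 2.1 / sqrt(4)

53.85


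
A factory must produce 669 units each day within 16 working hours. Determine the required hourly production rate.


Formula: Production Rate = Daily Demand / Available Hours
Rate = 669 units/day / 16 hours/day
Rate = 41.8 units/hour

41.8 units/hour


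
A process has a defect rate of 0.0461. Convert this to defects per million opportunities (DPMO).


DPMO = defect_rate * 1000000 = 0.0461 * 1000000

46100


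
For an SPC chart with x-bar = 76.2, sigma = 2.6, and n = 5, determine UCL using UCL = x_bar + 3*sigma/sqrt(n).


UCL = 76.2 + 3 * 2.6 / sqrt(5)

79.69


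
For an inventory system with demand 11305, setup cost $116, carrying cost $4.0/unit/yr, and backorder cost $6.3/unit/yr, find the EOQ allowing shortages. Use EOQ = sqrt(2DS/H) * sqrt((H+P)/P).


Formula: EOQ* = sqrt(2DS/H) * sqrt((H+P)/P)
Base EOQ = sqrt(2*11305*116/4.0) = 809.75 units
Correction = sqrt((4.0+6.3)/6.3) = 1.27864
EOQ* = 809.75 * 1.27864 = 1035.4 units

1035.4 units


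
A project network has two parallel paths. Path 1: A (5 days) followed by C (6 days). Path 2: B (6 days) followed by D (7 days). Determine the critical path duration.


Path 1 = 5 + 6 = 11 days
Path 2 = 6 + 7 = 13 days
Duration = max(11, 13) = 13 days

13 days


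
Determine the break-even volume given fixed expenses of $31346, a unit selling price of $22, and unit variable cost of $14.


Formula: BEQ = Fixed Costs / (Price - Variable Cost)
Contribution margin = $22 - $14 = $8/unit
BEQ = ceil($31346 / $8/unit) = ceil(3918.25) = 3919 units

3919 units


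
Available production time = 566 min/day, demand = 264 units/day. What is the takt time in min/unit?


Formula: Takt Time = Available Production Time / Customer Demand
Takt = 566 min/day / 264 units/day
Takt = 2.14 min/unit

2.14 min/unit


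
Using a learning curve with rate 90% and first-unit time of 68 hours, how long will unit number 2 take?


Formula: T_n = T_1 * (learning_rate)^(log2(n)) where learning_rate = rate/100
Doublings = log2(2) = 1
T_n = 68 * 0.9^1
T_n = 68 * 0.9 = 61.2 hours

61.2 hours


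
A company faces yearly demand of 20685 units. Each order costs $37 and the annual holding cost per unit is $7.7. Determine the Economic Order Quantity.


Formula: EOQ = sqrt(2 * D * S / H)
Numerator: 2 * 20685 * 37 = 1530690
2DS/H = 1530690 / 7.7 = 198790.9
EOQ = sqrt(198790.9) = 445.9 units

445.9 units


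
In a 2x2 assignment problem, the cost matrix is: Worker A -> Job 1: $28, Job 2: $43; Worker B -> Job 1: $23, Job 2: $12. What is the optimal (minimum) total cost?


Option 1: A->1 + B->2 = $28 + $12 = $40
Option 2: A->2 + B->1 = $43 + $23 = $66
Min cost = min($40, $66) = $40

$40


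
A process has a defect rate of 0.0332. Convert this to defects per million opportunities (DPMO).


DPMO = defect_rate * 1000000 = 0.0332 * 1000000

33200


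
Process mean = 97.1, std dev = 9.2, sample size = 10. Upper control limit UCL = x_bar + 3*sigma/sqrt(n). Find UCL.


UCL = 97.1 + 3 * 9.2 / sqrt(10)

105.83


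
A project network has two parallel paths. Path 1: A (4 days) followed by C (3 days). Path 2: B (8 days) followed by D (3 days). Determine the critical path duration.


Path 1 = 4 + 3 = 7 days
Path 2 = 8 + 3 = 11 days
Duration = max(7, 11) = 11 days

11 days


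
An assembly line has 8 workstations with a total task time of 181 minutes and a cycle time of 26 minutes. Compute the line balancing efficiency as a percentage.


Formula: Efficiency = Sum of Task Times / (N_stations * CT) * 100
Total station capacity = 8 stations * 26 min = 208 min
Efficiency = 181 / 208 * 100 = 87.0%

87.0%


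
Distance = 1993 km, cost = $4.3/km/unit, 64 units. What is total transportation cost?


TC = dist * cost * units = 1993 * 4.3 * 64 = $548473.60

$548473.60


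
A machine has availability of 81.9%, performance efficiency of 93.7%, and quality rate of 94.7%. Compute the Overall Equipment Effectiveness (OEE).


Formula: OEE = Availability * Performance * Quality / 10000
A * P = 81.9% * 93.7% / 100 = 76.74%
OEE = 76.74% * 94.7% / 100 = 72.7%

72.7%


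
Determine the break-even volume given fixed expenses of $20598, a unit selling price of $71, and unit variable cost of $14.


Formula: BEQ = Fixed Costs / (Price - Variable Cost)
Contribution margin = $71 - $14 = $57/unit
BEQ = ceil($20598 / $57/unit) = ceil(361.37) = 362 units

362 units


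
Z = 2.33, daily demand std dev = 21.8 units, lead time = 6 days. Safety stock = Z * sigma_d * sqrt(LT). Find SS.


Formula: SS = z * sigma_d * sqrt(LT)
sqrt(LT) = sqrt(6) = 2.4495
SS = 2.33 * 21.8 * 2.4495
SS = 124.4 units

124.4 units


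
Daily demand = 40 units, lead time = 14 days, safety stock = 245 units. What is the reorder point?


Formula: ROP = (Daily Demand * Lead Time) + Safety Stock
Demand during lead time = 40 * 14 = 560 units
ROP = 560 + 245 = 805 units

805 units


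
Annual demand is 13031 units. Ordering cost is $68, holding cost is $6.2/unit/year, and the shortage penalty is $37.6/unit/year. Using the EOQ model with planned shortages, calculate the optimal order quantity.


Formula: EOQ* = sqrt(2DS/H) * sqrt((H+P)/P)
Base EOQ = sqrt(2*13031*68/6.2) = 534.64 units
Correction = sqrt((6.2+37.6)/37.6) = 1.0793
EOQ* = 534.64 * 1.0793 = 577.0 units

577.0 units
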